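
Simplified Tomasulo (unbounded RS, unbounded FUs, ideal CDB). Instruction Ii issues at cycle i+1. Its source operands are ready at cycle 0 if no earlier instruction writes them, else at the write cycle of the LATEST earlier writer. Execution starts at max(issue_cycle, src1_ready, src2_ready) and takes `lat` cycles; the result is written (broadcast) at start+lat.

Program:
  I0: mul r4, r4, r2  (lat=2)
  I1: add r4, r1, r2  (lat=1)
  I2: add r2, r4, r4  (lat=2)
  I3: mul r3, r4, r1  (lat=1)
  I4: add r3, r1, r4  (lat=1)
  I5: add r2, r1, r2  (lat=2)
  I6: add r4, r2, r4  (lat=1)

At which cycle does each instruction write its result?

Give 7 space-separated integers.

Answer: 3 3 5 5 6 8 9

Derivation:
I0 mul r4: issue@1 deps=(None,None) exec_start@1 write@3
I1 add r4: issue@2 deps=(None,None) exec_start@2 write@3
I2 add r2: issue@3 deps=(1,1) exec_start@3 write@5
I3 mul r3: issue@4 deps=(1,None) exec_start@4 write@5
I4 add r3: issue@5 deps=(None,1) exec_start@5 write@6
I5 add r2: issue@6 deps=(None,2) exec_start@6 write@8
I6 add r4: issue@7 deps=(5,1) exec_start@8 write@9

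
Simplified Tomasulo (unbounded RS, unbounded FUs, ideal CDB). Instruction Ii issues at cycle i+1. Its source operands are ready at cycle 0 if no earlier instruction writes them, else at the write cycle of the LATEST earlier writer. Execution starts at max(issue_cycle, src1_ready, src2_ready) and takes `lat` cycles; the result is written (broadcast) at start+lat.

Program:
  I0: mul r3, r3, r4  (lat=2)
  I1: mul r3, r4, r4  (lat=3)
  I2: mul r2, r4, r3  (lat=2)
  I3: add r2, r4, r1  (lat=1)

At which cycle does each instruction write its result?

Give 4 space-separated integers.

I0 mul r3: issue@1 deps=(None,None) exec_start@1 write@3
I1 mul r3: issue@2 deps=(None,None) exec_start@2 write@5
I2 mul r2: issue@3 deps=(None,1) exec_start@5 write@7
I3 add r2: issue@4 deps=(None,None) exec_start@4 write@5

Answer: 3 5 7 5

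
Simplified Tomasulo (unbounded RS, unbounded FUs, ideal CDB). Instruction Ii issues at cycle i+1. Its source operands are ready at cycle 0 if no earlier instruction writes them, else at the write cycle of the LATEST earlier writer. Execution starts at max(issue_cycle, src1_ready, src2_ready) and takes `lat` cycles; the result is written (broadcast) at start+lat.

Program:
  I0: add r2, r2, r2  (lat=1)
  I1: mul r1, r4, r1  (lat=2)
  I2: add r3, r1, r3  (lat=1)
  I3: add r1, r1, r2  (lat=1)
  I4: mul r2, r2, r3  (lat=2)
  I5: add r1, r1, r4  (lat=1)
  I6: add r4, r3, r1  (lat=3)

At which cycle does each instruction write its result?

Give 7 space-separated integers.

Answer: 2 4 5 5 7 7 10

Derivation:
I0 add r2: issue@1 deps=(None,None) exec_start@1 write@2
I1 mul r1: issue@2 deps=(None,None) exec_start@2 write@4
I2 add r3: issue@3 deps=(1,None) exec_start@4 write@5
I3 add r1: issue@4 deps=(1,0) exec_start@4 write@5
I4 mul r2: issue@5 deps=(0,2) exec_start@5 write@7
I5 add r1: issue@6 deps=(3,None) exec_start@6 write@7
I6 add r4: issue@7 deps=(2,5) exec_start@7 write@10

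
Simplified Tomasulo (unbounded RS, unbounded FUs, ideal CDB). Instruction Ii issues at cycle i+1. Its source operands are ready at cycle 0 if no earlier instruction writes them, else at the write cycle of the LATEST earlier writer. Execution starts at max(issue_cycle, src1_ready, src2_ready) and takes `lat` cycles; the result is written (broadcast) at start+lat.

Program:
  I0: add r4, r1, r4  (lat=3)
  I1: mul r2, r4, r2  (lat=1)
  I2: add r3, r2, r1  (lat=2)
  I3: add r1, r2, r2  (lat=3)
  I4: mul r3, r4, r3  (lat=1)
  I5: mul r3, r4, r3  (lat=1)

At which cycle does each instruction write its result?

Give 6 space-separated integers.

Answer: 4 5 7 8 8 9

Derivation:
I0 add r4: issue@1 deps=(None,None) exec_start@1 write@4
I1 mul r2: issue@2 deps=(0,None) exec_start@4 write@5
I2 add r3: issue@3 deps=(1,None) exec_start@5 write@7
I3 add r1: issue@4 deps=(1,1) exec_start@5 write@8
I4 mul r3: issue@5 deps=(0,2) exec_start@7 write@8
I5 mul r3: issue@6 deps=(0,4) exec_start@8 write@9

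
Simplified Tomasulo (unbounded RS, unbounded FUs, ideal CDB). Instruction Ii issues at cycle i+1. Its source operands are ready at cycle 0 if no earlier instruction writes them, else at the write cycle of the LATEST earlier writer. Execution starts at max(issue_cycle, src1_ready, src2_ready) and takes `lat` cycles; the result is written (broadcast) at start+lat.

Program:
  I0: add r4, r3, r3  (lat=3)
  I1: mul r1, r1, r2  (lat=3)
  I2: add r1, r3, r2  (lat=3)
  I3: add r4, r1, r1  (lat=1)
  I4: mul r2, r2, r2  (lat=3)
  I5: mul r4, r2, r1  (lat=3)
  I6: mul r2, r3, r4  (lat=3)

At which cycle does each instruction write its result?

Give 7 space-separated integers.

Answer: 4 5 6 7 8 11 14

Derivation:
I0 add r4: issue@1 deps=(None,None) exec_start@1 write@4
I1 mul r1: issue@2 deps=(None,None) exec_start@2 write@5
I2 add r1: issue@3 deps=(None,None) exec_start@3 write@6
I3 add r4: issue@4 deps=(2,2) exec_start@6 write@7
I4 mul r2: issue@5 deps=(None,None) exec_start@5 write@8
I5 mul r4: issue@6 deps=(4,2) exec_start@8 write@11
I6 mul r2: issue@7 deps=(None,5) exec_start@11 write@14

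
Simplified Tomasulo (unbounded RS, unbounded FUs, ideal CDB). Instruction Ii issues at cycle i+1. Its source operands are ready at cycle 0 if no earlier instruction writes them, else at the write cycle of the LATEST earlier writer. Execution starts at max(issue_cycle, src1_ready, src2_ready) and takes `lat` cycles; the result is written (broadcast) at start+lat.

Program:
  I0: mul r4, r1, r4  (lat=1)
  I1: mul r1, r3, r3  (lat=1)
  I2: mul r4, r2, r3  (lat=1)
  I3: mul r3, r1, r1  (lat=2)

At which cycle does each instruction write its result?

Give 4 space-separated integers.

I0 mul r4: issue@1 deps=(None,None) exec_start@1 write@2
I1 mul r1: issue@2 deps=(None,None) exec_start@2 write@3
I2 mul r4: issue@3 deps=(None,None) exec_start@3 write@4
I3 mul r3: issue@4 deps=(1,1) exec_start@4 write@6

Answer: 2 3 4 6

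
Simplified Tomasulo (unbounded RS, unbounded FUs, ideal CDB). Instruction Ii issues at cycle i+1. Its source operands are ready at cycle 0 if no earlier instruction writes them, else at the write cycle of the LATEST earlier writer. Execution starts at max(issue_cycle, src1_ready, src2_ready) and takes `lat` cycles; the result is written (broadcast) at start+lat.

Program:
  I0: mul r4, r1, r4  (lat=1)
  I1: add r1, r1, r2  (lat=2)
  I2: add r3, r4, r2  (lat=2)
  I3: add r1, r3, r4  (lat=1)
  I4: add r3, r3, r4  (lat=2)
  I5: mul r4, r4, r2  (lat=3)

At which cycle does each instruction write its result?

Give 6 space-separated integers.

Answer: 2 4 5 6 7 9

Derivation:
I0 mul r4: issue@1 deps=(None,None) exec_start@1 write@2
I1 add r1: issue@2 deps=(None,None) exec_start@2 write@4
I2 add r3: issue@3 deps=(0,None) exec_start@3 write@5
I3 add r1: issue@4 deps=(2,0) exec_start@5 write@6
I4 add r3: issue@5 deps=(2,0) exec_start@5 write@7
I5 mul r4: issue@6 deps=(0,None) exec_start@6 write@9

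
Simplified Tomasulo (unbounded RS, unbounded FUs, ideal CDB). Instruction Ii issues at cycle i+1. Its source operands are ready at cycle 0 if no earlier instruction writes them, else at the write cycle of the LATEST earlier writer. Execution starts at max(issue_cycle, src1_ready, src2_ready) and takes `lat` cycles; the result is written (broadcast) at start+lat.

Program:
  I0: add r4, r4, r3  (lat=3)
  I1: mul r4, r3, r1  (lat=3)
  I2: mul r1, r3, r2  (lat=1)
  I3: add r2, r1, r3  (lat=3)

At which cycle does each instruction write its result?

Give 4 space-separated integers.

I0 add r4: issue@1 deps=(None,None) exec_start@1 write@4
I1 mul r4: issue@2 deps=(None,None) exec_start@2 write@5
I2 mul r1: issue@3 deps=(None,None) exec_start@3 write@4
I3 add r2: issue@4 deps=(2,None) exec_start@4 write@7

Answer: 4 5 4 7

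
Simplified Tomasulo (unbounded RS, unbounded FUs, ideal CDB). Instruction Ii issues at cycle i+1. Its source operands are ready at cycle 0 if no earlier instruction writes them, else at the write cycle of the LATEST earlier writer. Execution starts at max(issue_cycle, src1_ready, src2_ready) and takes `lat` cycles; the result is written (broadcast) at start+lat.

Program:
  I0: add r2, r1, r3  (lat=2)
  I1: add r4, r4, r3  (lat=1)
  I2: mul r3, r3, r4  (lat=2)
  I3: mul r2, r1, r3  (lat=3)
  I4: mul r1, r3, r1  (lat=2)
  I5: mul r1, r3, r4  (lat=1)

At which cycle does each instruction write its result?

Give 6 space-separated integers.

I0 add r2: issue@1 deps=(None,None) exec_start@1 write@3
I1 add r4: issue@2 deps=(None,None) exec_start@2 write@3
I2 mul r3: issue@3 deps=(None,1) exec_start@3 write@5
I3 mul r2: issue@4 deps=(None,2) exec_start@5 write@8
I4 mul r1: issue@5 deps=(2,None) exec_start@5 write@7
I5 mul r1: issue@6 deps=(2,1) exec_start@6 write@7

Answer: 3 3 5 8 7 7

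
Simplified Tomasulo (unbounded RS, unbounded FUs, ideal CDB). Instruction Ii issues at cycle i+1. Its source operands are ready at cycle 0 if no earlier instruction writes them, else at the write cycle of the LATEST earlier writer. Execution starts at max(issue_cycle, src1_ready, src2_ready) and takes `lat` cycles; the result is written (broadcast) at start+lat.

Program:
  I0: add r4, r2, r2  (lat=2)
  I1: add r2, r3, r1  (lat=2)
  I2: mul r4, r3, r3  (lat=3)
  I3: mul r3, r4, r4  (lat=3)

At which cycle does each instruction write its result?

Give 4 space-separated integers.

Answer: 3 4 6 9

Derivation:
I0 add r4: issue@1 deps=(None,None) exec_start@1 write@3
I1 add r2: issue@2 deps=(None,None) exec_start@2 write@4
I2 mul r4: issue@3 deps=(None,None) exec_start@3 write@6
I3 mul r3: issue@4 deps=(2,2) exec_start@6 write@9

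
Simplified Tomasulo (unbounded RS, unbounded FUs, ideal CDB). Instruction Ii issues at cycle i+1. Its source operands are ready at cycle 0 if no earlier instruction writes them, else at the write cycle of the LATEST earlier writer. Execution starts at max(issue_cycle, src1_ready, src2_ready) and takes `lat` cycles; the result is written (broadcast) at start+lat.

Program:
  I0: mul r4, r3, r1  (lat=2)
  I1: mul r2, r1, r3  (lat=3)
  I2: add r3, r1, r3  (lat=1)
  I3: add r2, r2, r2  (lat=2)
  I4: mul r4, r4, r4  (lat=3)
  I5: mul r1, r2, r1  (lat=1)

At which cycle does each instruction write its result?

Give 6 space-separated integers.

I0 mul r4: issue@1 deps=(None,None) exec_start@1 write@3
I1 mul r2: issue@2 deps=(None,None) exec_start@2 write@5
I2 add r3: issue@3 deps=(None,None) exec_start@3 write@4
I3 add r2: issue@4 deps=(1,1) exec_start@5 write@7
I4 mul r4: issue@5 deps=(0,0) exec_start@5 write@8
I5 mul r1: issue@6 deps=(3,None) exec_start@7 write@8

Answer: 3 5 4 7 8 8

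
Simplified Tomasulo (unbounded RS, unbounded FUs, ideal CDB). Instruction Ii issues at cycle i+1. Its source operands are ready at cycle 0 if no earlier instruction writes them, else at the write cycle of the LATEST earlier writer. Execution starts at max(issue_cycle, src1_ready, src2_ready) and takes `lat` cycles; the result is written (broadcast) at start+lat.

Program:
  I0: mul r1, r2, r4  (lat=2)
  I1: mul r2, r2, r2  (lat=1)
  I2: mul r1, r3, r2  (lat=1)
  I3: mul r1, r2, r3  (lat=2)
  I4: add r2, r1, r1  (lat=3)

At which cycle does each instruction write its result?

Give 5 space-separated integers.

I0 mul r1: issue@1 deps=(None,None) exec_start@1 write@3
I1 mul r2: issue@2 deps=(None,None) exec_start@2 write@3
I2 mul r1: issue@3 deps=(None,1) exec_start@3 write@4
I3 mul r1: issue@4 deps=(1,None) exec_start@4 write@6
I4 add r2: issue@5 deps=(3,3) exec_start@6 write@9

Answer: 3 3 4 6 9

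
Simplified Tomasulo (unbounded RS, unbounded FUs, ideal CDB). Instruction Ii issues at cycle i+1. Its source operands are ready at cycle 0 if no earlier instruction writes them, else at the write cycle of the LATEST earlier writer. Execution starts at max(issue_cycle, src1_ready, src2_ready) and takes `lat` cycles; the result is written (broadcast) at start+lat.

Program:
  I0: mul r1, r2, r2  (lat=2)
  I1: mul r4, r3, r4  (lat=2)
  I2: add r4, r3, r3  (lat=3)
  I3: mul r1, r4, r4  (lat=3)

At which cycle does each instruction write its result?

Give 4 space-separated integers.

Answer: 3 4 6 9

Derivation:
I0 mul r1: issue@1 deps=(None,None) exec_start@1 write@3
I1 mul r4: issue@2 deps=(None,None) exec_start@2 write@4
I2 add r4: issue@3 deps=(None,None) exec_start@3 write@6
I3 mul r1: issue@4 deps=(2,2) exec_start@6 write@9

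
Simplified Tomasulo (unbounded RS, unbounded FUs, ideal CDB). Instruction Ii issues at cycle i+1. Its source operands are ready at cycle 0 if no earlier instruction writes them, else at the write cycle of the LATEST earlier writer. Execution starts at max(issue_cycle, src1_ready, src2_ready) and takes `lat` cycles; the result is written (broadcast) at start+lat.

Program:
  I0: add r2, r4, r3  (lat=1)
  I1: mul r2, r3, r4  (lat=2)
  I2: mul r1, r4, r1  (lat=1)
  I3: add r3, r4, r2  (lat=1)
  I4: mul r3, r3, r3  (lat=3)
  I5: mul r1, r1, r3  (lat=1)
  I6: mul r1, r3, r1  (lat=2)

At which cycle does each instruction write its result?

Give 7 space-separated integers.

Answer: 2 4 4 5 8 9 11

Derivation:
I0 add r2: issue@1 deps=(None,None) exec_start@1 write@2
I1 mul r2: issue@2 deps=(None,None) exec_start@2 write@4
I2 mul r1: issue@3 deps=(None,None) exec_start@3 write@4
I3 add r3: issue@4 deps=(None,1) exec_start@4 write@5
I4 mul r3: issue@5 deps=(3,3) exec_start@5 write@8
I5 mul r1: issue@6 deps=(2,4) exec_start@8 write@9
I6 mul r1: issue@7 deps=(4,5) exec_start@9 write@11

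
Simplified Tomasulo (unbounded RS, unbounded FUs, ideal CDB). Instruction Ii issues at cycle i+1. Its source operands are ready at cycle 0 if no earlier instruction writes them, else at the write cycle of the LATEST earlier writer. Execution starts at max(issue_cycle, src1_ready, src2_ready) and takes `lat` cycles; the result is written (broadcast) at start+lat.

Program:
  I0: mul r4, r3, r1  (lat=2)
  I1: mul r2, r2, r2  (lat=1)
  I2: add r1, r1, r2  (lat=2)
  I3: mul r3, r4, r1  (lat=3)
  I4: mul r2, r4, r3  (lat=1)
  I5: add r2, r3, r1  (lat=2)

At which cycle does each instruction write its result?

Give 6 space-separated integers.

I0 mul r4: issue@1 deps=(None,None) exec_start@1 write@3
I1 mul r2: issue@2 deps=(None,None) exec_start@2 write@3
I2 add r1: issue@3 deps=(None,1) exec_start@3 write@5
I3 mul r3: issue@4 deps=(0,2) exec_start@5 write@8
I4 mul r2: issue@5 deps=(0,3) exec_start@8 write@9
I5 add r2: issue@6 deps=(3,2) exec_start@8 write@10

Answer: 3 3 5 8 9 10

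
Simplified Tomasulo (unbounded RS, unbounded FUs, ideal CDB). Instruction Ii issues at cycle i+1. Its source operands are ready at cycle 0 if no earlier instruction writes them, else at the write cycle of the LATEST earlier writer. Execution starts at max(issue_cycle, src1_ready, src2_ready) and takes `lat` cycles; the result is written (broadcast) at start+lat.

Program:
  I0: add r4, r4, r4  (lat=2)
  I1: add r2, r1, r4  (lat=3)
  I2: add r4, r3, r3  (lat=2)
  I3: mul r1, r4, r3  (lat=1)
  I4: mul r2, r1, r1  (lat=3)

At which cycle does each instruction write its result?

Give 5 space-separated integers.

Answer: 3 6 5 6 9

Derivation:
I0 add r4: issue@1 deps=(None,None) exec_start@1 write@3
I1 add r2: issue@2 deps=(None,0) exec_start@3 write@6
I2 add r4: issue@3 deps=(None,None) exec_start@3 write@5
I3 mul r1: issue@4 deps=(2,None) exec_start@5 write@6
I4 mul r2: issue@5 deps=(3,3) exec_start@6 write@9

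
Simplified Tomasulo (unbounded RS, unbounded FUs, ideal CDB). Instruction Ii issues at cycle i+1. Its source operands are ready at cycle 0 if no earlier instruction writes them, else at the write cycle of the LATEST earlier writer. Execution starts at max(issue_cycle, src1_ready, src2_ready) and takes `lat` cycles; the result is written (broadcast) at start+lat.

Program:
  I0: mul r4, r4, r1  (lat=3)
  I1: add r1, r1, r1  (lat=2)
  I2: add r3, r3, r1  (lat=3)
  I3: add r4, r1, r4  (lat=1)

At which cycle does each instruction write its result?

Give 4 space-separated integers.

I0 mul r4: issue@1 deps=(None,None) exec_start@1 write@4
I1 add r1: issue@2 deps=(None,None) exec_start@2 write@4
I2 add r3: issue@3 deps=(None,1) exec_start@4 write@7
I3 add r4: issue@4 deps=(1,0) exec_start@4 write@5

Answer: 4 4 7 5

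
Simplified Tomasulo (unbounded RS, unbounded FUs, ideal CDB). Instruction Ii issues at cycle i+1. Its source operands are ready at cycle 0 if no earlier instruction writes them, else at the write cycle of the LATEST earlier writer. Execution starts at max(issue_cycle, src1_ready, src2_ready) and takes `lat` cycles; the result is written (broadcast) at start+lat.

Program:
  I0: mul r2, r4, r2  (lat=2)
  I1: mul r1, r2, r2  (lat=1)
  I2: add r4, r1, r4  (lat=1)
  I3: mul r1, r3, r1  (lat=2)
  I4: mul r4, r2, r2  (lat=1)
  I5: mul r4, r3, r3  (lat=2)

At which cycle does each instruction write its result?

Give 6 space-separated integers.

Answer: 3 4 5 6 6 8

Derivation:
I0 mul r2: issue@1 deps=(None,None) exec_start@1 write@3
I1 mul r1: issue@2 deps=(0,0) exec_start@3 write@4
I2 add r4: issue@3 deps=(1,None) exec_start@4 write@5
I3 mul r1: issue@4 deps=(None,1) exec_start@4 write@6
I4 mul r4: issue@5 deps=(0,0) exec_start@5 write@6
I5 mul r4: issue@6 deps=(None,None) exec_start@6 write@8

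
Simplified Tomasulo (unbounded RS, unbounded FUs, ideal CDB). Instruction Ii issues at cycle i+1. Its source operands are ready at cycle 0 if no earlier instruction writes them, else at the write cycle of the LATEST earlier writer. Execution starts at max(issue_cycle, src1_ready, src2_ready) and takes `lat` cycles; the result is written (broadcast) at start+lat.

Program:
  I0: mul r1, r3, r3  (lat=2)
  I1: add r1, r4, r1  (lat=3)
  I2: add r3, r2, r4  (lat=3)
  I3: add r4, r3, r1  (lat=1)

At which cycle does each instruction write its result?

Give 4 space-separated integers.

I0 mul r1: issue@1 deps=(None,None) exec_start@1 write@3
I1 add r1: issue@2 deps=(None,0) exec_start@3 write@6
I2 add r3: issue@3 deps=(None,None) exec_start@3 write@6
I3 add r4: issue@4 deps=(2,1) exec_start@6 write@7

Answer: 3 6 6 7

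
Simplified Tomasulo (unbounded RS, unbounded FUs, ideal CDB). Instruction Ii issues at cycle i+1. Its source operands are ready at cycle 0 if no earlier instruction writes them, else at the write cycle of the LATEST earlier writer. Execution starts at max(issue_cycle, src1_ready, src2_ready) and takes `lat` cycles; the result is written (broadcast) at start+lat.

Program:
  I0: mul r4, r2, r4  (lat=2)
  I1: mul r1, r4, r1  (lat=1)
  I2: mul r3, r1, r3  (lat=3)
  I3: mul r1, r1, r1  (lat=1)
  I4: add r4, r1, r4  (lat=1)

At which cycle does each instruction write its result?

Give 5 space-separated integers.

Answer: 3 4 7 5 6

Derivation:
I0 mul r4: issue@1 deps=(None,None) exec_start@1 write@3
I1 mul r1: issue@2 deps=(0,None) exec_start@3 write@4
I2 mul r3: issue@3 deps=(1,None) exec_start@4 write@7
I3 mul r1: issue@4 deps=(1,1) exec_start@4 write@5
I4 add r4: issue@5 deps=(3,0) exec_start@5 write@6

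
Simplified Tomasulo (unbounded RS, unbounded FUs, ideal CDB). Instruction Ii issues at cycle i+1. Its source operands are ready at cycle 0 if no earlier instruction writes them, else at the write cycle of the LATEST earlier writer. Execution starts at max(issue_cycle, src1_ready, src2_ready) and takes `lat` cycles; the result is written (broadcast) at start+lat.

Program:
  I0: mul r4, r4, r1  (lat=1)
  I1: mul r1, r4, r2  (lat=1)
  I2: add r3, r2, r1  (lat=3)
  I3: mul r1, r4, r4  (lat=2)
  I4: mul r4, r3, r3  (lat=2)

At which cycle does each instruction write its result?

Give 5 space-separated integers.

Answer: 2 3 6 6 8

Derivation:
I0 mul r4: issue@1 deps=(None,None) exec_start@1 write@2
I1 mul r1: issue@2 deps=(0,None) exec_start@2 write@3
I2 add r3: issue@3 deps=(None,1) exec_start@3 write@6
I3 mul r1: issue@4 deps=(0,0) exec_start@4 write@6
I4 mul r4: issue@5 deps=(2,2) exec_start@6 write@8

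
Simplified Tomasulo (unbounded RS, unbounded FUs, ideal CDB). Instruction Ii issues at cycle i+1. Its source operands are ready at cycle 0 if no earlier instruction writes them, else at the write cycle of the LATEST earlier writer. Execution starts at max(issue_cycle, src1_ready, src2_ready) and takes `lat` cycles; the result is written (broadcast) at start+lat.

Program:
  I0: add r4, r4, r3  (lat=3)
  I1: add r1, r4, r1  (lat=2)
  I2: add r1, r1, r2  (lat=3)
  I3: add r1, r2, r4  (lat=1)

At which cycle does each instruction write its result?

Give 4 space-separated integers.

Answer: 4 6 9 5

Derivation:
I0 add r4: issue@1 deps=(None,None) exec_start@1 write@4
I1 add r1: issue@2 deps=(0,None) exec_start@4 write@6
I2 add r1: issue@3 deps=(1,None) exec_start@6 write@9
I3 add r1: issue@4 deps=(None,0) exec_start@4 write@5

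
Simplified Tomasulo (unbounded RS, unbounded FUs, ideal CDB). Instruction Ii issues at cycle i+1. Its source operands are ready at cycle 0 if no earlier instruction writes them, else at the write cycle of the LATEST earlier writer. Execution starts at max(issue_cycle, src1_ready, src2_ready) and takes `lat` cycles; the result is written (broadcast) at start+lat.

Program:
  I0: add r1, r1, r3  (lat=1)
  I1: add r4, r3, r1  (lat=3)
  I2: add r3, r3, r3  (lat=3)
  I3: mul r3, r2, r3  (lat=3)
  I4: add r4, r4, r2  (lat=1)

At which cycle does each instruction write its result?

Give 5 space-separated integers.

Answer: 2 5 6 9 6

Derivation:
I0 add r1: issue@1 deps=(None,None) exec_start@1 write@2
I1 add r4: issue@2 deps=(None,0) exec_start@2 write@5
I2 add r3: issue@3 deps=(None,None) exec_start@3 write@6
I3 mul r3: issue@4 deps=(None,2) exec_start@6 write@9
I4 add r4: issue@5 deps=(1,None) exec_start@5 write@6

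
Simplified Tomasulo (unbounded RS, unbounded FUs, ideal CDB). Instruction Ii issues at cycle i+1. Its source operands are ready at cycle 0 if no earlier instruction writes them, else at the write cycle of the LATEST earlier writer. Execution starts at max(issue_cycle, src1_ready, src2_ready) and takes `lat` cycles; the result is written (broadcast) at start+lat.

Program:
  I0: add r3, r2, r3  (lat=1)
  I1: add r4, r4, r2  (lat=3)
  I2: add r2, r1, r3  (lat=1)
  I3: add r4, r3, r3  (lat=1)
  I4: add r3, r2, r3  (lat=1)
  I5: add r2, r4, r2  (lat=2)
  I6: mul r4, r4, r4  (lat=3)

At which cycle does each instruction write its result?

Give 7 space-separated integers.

I0 add r3: issue@1 deps=(None,None) exec_start@1 write@2
I1 add r4: issue@2 deps=(None,None) exec_start@2 write@5
I2 add r2: issue@3 deps=(None,0) exec_start@3 write@4
I3 add r4: issue@4 deps=(0,0) exec_start@4 write@5
I4 add r3: issue@5 deps=(2,0) exec_start@5 write@6
I5 add r2: issue@6 deps=(3,2) exec_start@6 write@8
I6 mul r4: issue@7 deps=(3,3) exec_start@7 write@10

Answer: 2 5 4 5 6 8 10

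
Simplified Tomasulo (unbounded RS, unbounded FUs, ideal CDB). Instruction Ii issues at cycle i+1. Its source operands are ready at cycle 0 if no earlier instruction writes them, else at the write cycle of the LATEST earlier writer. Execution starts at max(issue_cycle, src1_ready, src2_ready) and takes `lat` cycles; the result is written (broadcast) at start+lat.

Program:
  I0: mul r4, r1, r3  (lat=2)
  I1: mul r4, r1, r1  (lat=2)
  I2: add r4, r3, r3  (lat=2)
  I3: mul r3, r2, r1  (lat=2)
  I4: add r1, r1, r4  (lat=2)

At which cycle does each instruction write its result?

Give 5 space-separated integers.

I0 mul r4: issue@1 deps=(None,None) exec_start@1 write@3
I1 mul r4: issue@2 deps=(None,None) exec_start@2 write@4
I2 add r4: issue@3 deps=(None,None) exec_start@3 write@5
I3 mul r3: issue@4 deps=(None,None) exec_start@4 write@6
I4 add r1: issue@5 deps=(None,2) exec_start@5 write@7

Answer: 3 4 5 6 7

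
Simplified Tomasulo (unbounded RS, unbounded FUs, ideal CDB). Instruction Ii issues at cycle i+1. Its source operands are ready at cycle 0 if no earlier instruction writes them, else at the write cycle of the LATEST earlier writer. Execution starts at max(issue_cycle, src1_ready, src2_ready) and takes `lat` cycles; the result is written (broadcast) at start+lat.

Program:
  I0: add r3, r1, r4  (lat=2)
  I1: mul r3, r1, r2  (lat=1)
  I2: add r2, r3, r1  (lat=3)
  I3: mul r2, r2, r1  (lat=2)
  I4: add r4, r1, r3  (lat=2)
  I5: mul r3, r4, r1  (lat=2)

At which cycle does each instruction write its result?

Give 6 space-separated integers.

I0 add r3: issue@1 deps=(None,None) exec_start@1 write@3
I1 mul r3: issue@2 deps=(None,None) exec_start@2 write@3
I2 add r2: issue@3 deps=(1,None) exec_start@3 write@6
I3 mul r2: issue@4 deps=(2,None) exec_start@6 write@8
I4 add r4: issue@5 deps=(None,1) exec_start@5 write@7
I5 mul r3: issue@6 deps=(4,None) exec_start@7 write@9

Answer: 3 3 6 8 7 9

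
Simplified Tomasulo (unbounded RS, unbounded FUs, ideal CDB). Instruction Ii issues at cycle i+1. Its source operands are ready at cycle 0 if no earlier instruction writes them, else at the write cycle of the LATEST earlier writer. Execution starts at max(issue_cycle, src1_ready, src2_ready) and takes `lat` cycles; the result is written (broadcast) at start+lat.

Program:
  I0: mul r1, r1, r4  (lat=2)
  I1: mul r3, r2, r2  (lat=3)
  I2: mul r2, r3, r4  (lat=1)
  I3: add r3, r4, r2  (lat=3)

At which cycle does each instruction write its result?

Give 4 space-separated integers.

I0 mul r1: issue@1 deps=(None,None) exec_start@1 write@3
I1 mul r3: issue@2 deps=(None,None) exec_start@2 write@5
I2 mul r2: issue@3 deps=(1,None) exec_start@5 write@6
I3 add r3: issue@4 deps=(None,2) exec_start@6 write@9

Answer: 3 5 6 9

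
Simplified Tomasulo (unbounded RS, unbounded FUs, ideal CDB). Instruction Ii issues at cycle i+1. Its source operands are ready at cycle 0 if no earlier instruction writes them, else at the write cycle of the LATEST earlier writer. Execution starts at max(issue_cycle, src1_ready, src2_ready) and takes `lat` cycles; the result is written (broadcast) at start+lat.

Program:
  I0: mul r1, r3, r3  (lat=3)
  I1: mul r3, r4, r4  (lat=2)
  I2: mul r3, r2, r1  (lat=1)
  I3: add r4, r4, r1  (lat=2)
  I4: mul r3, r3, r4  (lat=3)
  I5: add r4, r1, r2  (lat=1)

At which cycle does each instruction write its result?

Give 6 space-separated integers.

Answer: 4 4 5 6 9 7

Derivation:
I0 mul r1: issue@1 deps=(None,None) exec_start@1 write@4
I1 mul r3: issue@2 deps=(None,None) exec_start@2 write@4
I2 mul r3: issue@3 deps=(None,0) exec_start@4 write@5
I3 add r4: issue@4 deps=(None,0) exec_start@4 write@6
I4 mul r3: issue@5 deps=(2,3) exec_start@6 write@9
I5 add r4: issue@6 deps=(0,None) exec_start@6 write@7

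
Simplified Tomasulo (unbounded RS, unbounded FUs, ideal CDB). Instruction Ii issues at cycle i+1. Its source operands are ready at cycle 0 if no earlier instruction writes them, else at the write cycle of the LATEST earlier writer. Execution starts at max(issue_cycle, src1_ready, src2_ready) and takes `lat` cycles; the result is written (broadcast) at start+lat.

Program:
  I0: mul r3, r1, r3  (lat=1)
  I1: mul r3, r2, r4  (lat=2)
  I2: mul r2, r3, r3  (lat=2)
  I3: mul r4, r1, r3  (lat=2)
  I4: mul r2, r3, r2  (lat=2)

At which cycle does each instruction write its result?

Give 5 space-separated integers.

I0 mul r3: issue@1 deps=(None,None) exec_start@1 write@2
I1 mul r3: issue@2 deps=(None,None) exec_start@2 write@4
I2 mul r2: issue@3 deps=(1,1) exec_start@4 write@6
I3 mul r4: issue@4 deps=(None,1) exec_start@4 write@6
I4 mul r2: issue@5 deps=(1,2) exec_start@6 write@8

Answer: 2 4 6 6 8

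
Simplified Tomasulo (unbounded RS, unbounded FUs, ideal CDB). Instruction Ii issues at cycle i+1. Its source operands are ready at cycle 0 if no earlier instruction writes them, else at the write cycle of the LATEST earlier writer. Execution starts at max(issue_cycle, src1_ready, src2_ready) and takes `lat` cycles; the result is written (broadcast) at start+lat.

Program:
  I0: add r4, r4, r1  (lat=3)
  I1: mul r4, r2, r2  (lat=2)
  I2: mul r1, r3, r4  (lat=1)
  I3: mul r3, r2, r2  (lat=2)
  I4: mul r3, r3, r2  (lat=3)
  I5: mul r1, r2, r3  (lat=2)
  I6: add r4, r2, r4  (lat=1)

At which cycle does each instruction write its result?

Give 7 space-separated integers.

I0 add r4: issue@1 deps=(None,None) exec_start@1 write@4
I1 mul r4: issue@2 deps=(None,None) exec_start@2 write@4
I2 mul r1: issue@3 deps=(None,1) exec_start@4 write@5
I3 mul r3: issue@4 deps=(None,None) exec_start@4 write@6
I4 mul r3: issue@5 deps=(3,None) exec_start@6 write@9
I5 mul r1: issue@6 deps=(None,4) exec_start@9 write@11
I6 add r4: issue@7 deps=(None,1) exec_start@7 write@8

Answer: 4 4 5 6 9 11 8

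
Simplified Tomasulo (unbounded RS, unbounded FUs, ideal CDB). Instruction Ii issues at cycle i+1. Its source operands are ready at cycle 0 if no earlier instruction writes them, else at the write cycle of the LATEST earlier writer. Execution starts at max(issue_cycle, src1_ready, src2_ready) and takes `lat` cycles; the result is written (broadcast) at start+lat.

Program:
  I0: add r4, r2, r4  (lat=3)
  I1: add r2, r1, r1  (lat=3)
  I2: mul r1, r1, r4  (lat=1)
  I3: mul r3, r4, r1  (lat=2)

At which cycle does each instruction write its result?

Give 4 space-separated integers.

I0 add r4: issue@1 deps=(None,None) exec_start@1 write@4
I1 add r2: issue@2 deps=(None,None) exec_start@2 write@5
I2 mul r1: issue@3 deps=(None,0) exec_start@4 write@5
I3 mul r3: issue@4 deps=(0,2) exec_start@5 write@7

Answer: 4 5 5 7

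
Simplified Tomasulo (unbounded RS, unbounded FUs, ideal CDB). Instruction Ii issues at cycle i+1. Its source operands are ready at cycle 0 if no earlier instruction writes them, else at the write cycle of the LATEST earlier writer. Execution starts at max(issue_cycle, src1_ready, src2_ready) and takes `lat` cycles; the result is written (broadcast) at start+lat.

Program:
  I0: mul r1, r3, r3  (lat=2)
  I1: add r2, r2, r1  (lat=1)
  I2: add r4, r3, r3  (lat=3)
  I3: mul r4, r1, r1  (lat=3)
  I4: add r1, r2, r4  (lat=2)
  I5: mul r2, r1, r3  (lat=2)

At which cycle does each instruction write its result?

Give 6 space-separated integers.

I0 mul r1: issue@1 deps=(None,None) exec_start@1 write@3
I1 add r2: issue@2 deps=(None,0) exec_start@3 write@4
I2 add r4: issue@3 deps=(None,None) exec_start@3 write@6
I3 mul r4: issue@4 deps=(0,0) exec_start@4 write@7
I4 add r1: issue@5 deps=(1,3) exec_start@7 write@9
I5 mul r2: issue@6 deps=(4,None) exec_start@9 write@11

Answer: 3 4 6 7 9 11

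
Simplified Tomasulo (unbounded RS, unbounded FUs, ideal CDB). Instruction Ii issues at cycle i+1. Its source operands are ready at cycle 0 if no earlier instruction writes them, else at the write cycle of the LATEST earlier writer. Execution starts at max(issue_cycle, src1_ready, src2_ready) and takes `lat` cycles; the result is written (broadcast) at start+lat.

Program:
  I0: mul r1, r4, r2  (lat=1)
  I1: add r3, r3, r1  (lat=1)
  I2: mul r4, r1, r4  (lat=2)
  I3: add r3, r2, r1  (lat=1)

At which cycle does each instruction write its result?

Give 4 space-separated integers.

Answer: 2 3 5 5

Derivation:
I0 mul r1: issue@1 deps=(None,None) exec_start@1 write@2
I1 add r3: issue@2 deps=(None,0) exec_start@2 write@3
I2 mul r4: issue@3 deps=(0,None) exec_start@3 write@5
I3 add r3: issue@4 deps=(None,0) exec_start@4 write@5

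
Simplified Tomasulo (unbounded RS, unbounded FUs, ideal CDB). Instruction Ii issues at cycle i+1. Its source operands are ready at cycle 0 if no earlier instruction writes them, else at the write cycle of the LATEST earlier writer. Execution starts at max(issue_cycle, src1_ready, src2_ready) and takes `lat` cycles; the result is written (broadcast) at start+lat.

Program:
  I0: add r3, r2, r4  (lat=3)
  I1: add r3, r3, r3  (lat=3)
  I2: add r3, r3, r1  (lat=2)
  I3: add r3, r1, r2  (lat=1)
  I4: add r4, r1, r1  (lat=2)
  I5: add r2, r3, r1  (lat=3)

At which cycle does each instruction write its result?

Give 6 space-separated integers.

I0 add r3: issue@1 deps=(None,None) exec_start@1 write@4
I1 add r3: issue@2 deps=(0,0) exec_start@4 write@7
I2 add r3: issue@3 deps=(1,None) exec_start@7 write@9
I3 add r3: issue@4 deps=(None,None) exec_start@4 write@5
I4 add r4: issue@5 deps=(None,None) exec_start@5 write@7
I5 add r2: issue@6 deps=(3,None) exec_start@6 write@9

Answer: 4 7 9 5 7 9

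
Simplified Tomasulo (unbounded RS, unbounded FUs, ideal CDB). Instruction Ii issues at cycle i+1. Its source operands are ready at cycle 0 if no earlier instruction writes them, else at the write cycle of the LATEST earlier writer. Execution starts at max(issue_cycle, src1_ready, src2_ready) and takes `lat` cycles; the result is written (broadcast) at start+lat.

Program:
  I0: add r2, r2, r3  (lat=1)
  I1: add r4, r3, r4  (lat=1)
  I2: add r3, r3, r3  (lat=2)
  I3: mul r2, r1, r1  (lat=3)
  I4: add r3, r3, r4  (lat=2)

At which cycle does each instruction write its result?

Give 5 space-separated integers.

Answer: 2 3 5 7 7

Derivation:
I0 add r2: issue@1 deps=(None,None) exec_start@1 write@2
I1 add r4: issue@2 deps=(None,None) exec_start@2 write@3
I2 add r3: issue@3 deps=(None,None) exec_start@3 write@5
I3 mul r2: issue@4 deps=(None,None) exec_start@4 write@7
I4 add r3: issue@5 deps=(2,1) exec_start@5 write@7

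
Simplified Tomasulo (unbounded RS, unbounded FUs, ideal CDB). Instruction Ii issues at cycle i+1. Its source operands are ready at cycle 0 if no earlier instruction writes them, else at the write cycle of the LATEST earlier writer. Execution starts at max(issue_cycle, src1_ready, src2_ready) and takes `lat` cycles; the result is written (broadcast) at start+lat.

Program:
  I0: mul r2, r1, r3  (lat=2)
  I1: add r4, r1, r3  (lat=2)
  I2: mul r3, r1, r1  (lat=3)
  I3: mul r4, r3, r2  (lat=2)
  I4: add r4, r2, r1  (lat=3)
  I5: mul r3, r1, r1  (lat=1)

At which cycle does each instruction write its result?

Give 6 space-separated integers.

I0 mul r2: issue@1 deps=(None,None) exec_start@1 write@3
I1 add r4: issue@2 deps=(None,None) exec_start@2 write@4
I2 mul r3: issue@3 deps=(None,None) exec_start@3 write@6
I3 mul r4: issue@4 deps=(2,0) exec_start@6 write@8
I4 add r4: issue@5 deps=(0,None) exec_start@5 write@8
I5 mul r3: issue@6 deps=(None,None) exec_start@6 write@7

Answer: 3 4 6 8 8 7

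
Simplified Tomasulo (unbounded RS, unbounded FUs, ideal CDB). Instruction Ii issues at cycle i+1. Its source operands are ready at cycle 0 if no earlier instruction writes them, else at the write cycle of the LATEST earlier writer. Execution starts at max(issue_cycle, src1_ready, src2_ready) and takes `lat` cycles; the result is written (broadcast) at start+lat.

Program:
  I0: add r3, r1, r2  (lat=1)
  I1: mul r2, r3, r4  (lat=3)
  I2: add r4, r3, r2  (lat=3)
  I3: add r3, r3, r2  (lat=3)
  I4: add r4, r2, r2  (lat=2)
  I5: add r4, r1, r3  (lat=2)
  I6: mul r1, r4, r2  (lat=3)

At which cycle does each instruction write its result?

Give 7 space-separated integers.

Answer: 2 5 8 8 7 10 13

Derivation:
I0 add r3: issue@1 deps=(None,None) exec_start@1 write@2
I1 mul r2: issue@2 deps=(0,None) exec_start@2 write@5
I2 add r4: issue@3 deps=(0,1) exec_start@5 write@8
I3 add r3: issue@4 deps=(0,1) exec_start@5 write@8
I4 add r4: issue@5 deps=(1,1) exec_start@5 write@7
I5 add r4: issue@6 deps=(None,3) exec_start@8 write@10
I6 mul r1: issue@7 deps=(5,1) exec_start@10 write@13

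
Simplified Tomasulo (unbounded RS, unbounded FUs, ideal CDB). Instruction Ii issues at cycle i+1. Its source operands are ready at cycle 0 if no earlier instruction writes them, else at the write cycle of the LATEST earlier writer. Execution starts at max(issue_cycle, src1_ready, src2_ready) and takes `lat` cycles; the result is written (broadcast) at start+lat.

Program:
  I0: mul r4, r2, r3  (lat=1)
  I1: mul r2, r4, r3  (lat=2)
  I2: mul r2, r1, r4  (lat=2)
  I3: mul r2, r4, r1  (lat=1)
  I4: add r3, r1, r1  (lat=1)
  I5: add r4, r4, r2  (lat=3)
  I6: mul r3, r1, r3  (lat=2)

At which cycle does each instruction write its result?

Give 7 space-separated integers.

Answer: 2 4 5 5 6 9 9

Derivation:
I0 mul r4: issue@1 deps=(None,None) exec_start@1 write@2
I1 mul r2: issue@2 deps=(0,None) exec_start@2 write@4
I2 mul r2: issue@3 deps=(None,0) exec_start@3 write@5
I3 mul r2: issue@4 deps=(0,None) exec_start@4 write@5
I4 add r3: issue@5 deps=(None,None) exec_start@5 write@6
I5 add r4: issue@6 deps=(0,3) exec_start@6 write@9
I6 mul r3: issue@7 deps=(None,4) exec_start@7 write@9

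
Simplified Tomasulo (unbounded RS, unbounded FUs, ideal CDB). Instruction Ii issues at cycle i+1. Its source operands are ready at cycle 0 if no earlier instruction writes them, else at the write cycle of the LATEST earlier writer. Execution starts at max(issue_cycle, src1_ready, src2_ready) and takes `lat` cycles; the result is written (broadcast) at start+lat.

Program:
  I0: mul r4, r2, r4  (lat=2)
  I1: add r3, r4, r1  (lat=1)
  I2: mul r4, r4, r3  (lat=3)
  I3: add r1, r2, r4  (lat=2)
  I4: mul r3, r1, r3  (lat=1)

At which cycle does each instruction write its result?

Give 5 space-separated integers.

Answer: 3 4 7 9 10

Derivation:
I0 mul r4: issue@1 deps=(None,None) exec_start@1 write@3
I1 add r3: issue@2 deps=(0,None) exec_start@3 write@4
I2 mul r4: issue@3 deps=(0,1) exec_start@4 write@7
I3 add r1: issue@4 deps=(None,2) exec_start@7 write@9
I4 mul r3: issue@5 deps=(3,1) exec_start@9 write@10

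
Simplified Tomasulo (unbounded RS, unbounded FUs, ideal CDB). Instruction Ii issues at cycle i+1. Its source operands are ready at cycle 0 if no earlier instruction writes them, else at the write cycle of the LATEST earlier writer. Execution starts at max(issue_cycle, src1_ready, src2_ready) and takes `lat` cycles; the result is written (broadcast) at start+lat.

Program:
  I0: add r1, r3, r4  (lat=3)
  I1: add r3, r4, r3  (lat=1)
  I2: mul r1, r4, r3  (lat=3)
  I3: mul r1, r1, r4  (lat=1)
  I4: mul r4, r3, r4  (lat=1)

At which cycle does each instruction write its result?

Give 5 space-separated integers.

Answer: 4 3 6 7 6

Derivation:
I0 add r1: issue@1 deps=(None,None) exec_start@1 write@4
I1 add r3: issue@2 deps=(None,None) exec_start@2 write@3
I2 mul r1: issue@3 deps=(None,1) exec_start@3 write@6
I3 mul r1: issue@4 deps=(2,None) exec_start@6 write@7
I4 mul r4: issue@5 deps=(1,None) exec_start@5 write@6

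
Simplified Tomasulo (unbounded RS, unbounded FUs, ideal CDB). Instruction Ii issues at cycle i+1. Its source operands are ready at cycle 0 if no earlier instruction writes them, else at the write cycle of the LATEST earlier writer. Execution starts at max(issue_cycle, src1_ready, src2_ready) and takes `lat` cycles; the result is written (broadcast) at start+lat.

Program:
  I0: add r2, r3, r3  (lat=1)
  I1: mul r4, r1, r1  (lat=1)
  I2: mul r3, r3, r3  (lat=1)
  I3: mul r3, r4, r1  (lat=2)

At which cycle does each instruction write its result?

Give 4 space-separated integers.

Answer: 2 3 4 6

Derivation:
I0 add r2: issue@1 deps=(None,None) exec_start@1 write@2
I1 mul r4: issue@2 deps=(None,None) exec_start@2 write@3
I2 mul r3: issue@3 deps=(None,None) exec_start@3 write@4
I3 mul r3: issue@4 deps=(1,None) exec_start@4 write@6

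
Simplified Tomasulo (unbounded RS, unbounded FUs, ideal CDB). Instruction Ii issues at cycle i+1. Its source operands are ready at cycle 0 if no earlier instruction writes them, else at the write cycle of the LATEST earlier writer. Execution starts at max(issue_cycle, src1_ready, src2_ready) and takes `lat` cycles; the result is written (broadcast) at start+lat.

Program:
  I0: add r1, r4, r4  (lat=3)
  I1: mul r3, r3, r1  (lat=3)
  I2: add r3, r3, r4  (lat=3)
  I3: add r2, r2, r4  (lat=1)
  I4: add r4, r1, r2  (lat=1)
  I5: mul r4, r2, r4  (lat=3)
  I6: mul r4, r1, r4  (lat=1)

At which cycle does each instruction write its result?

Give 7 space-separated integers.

Answer: 4 7 10 5 6 9 10

Derivation:
I0 add r1: issue@1 deps=(None,None) exec_start@1 write@4
I1 mul r3: issue@2 deps=(None,0) exec_start@4 write@7
I2 add r3: issue@3 deps=(1,None) exec_start@7 write@10
I3 add r2: issue@4 deps=(None,None) exec_start@4 write@5
I4 add r4: issue@5 deps=(0,3) exec_start@5 write@6
I5 mul r4: issue@6 deps=(3,4) exec_start@6 write@9
I6 mul r4: issue@7 deps=(0,5) exec_start@9 write@10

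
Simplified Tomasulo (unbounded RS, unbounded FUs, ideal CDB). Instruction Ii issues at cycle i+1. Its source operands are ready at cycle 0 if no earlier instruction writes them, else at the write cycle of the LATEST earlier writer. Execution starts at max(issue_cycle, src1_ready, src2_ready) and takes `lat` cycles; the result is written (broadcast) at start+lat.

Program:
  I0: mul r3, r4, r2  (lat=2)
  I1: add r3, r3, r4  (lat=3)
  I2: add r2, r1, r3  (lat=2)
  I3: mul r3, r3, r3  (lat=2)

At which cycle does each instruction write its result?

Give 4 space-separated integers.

I0 mul r3: issue@1 deps=(None,None) exec_start@1 write@3
I1 add r3: issue@2 deps=(0,None) exec_start@3 write@6
I2 add r2: issue@3 deps=(None,1) exec_start@6 write@8
I3 mul r3: issue@4 deps=(1,1) exec_start@6 write@8

Answer: 3 6 8 8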